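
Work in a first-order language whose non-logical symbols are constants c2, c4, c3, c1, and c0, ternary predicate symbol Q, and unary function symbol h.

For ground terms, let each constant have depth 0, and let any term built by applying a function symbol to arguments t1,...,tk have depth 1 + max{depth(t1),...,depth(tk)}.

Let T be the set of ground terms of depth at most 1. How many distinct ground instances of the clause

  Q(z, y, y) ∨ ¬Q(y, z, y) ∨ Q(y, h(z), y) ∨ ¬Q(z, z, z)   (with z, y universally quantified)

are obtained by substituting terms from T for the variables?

100

Ground terms of depth ≤ 1:
  If N_k denotes the number of depth-≤k ground terms, the 5 constants give N_0 = 5, and each function symbol of arity r contributes N_{k-1}^r new terms at level k: N_k = 5 + N_{k-1}.
  N_0 = 5
  N_1 = 5 + 5 = 10
  Explicitly: c2, c4, c3, c1, c0, h(c2), h(c4), h(c3), h(c1), h(c0).
So there are 10 ground terms available for substitution.
The body mentions every one of the 2 quantified variables; since ground terms form a free algebra, no two substitutions collapse to the same formula.
Number of ground instances = 10^2 = 100.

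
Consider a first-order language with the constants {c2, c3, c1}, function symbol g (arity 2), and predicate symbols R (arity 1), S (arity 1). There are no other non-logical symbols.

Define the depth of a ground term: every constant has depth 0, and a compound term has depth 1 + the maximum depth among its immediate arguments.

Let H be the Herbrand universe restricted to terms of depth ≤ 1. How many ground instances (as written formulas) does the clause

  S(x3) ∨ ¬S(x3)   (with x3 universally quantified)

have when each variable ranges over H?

12

Ground terms of depth ≤ 1:
  Let N_k count ground terms of depth at most k. Each non-constant term of depth ≤ k is some function symbol applied to depth-≤(k−1) arguments, giving N_k = 3 + N_{k-1}^2.
  N_0 = 3
  N_1 = 3 + 3^2 = 12
  Explicitly: c2, c3, c1, g(c2, c2), g(c2, c3), g(c2, c1), g(c3, c2), g(c3, c3), g(c3, c1), g(c1, c2), g(c1, c3), g(c1, c1).
So there are 12 ground terms available for substitution.
The clause has 1 distinct variable (x3), which appears in the body. In the free term algebra distinct substitutions yield syntactically distinct ground instances.
Number of ground instances = 12.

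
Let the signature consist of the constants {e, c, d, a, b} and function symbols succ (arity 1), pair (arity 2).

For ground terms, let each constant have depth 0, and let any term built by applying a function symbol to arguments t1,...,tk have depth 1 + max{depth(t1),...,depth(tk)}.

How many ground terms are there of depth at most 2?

Let N_k = |{terms of depth ≤ k}|. Then N_0 = 5 and N_k = 5 + N_{k-1} + N_{k-1}^2 for k ≥ 1 (one summand per function symbol, arity giving the exponent).
N_0 = 5
N_1 = 5 + 5 + 5^2 = 35
N_2 = 5 + 35 + 35^2 = 1265

1265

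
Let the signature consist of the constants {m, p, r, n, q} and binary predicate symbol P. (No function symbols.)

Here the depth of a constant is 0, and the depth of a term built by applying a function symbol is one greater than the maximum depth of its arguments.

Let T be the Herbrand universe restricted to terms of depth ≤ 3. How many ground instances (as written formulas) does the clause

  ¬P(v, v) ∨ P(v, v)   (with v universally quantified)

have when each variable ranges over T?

Ground terms of depth ≤ 3:
  With no function symbols every ground term is a constant, so there are exactly 5 ground terms at every depth bound.
  N_0 = 5
  N_1 = 5
  N_2 = 5
  N_3 = 5
  Explicitly: m, p, r, n, q.
So there are 5 ground terms available for substitution.
The clause has 1 distinct variable (v), which appears in the body. In the free term algebra distinct substitutions yield syntactically distinct ground instances.
Number of ground instances = 5.

5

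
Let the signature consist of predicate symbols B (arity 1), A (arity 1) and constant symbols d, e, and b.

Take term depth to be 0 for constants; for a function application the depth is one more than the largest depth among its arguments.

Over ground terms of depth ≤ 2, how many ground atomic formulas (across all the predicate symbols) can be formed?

First count ground terms of depth ≤ 2.
With no function symbols every ground term is a constant, so there are exactly 3 ground terms at every depth bound.
N_0 = 3
N_1 = 3
N_2 = 3
So |H| = 3.
A ground atom is a predicate applied to a tuple of terms from H, so the count is the sum over predicates of |H|^arity:
  B: 3;  A: 3
Total ground atoms: 3 + 3 = 6.

6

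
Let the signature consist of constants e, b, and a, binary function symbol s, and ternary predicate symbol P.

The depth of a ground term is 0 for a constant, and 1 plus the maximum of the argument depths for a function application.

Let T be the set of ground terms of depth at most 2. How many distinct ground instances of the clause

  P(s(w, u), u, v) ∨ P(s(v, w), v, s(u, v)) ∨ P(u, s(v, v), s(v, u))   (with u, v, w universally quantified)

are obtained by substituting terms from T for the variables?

Ground terms of depth ≤ 2:
  Count level by level. With function symbols s/2, the terms of depth ≤ k are the 3 constants together with each function applied to depth-≤(k−1) tuples, so N_k = 3 + N_{k-1}^2.
  N_0 = 3
  N_1 = 3 + 3^2 = 12
  N_2 = 3 + 12^2 = 147
So there are 147 ground terms available for substitution.
There are 3 variables to instantiate (u, v, w), each occurring in at least one literal, so different choices give different ground instances.
Number of ground instances = 147^3 = 3176523.

3176523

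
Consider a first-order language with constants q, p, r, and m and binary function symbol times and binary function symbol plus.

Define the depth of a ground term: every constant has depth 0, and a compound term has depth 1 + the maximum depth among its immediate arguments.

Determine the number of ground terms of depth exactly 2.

If N_k denotes the number of depth-≤k ground terms, the 4 constants give N_0 = 4, and each function symbol of arity r contributes N_{k-1}^r new terms at level k: N_k = 4 + N_{k-1}^2 + N_{k-1}^2.
N_0 = 4
N_1 = 4 + 4^2 + 4^2 = 36
N_2 = 4 + 36^2 + 36^2 = 2596
Terms of depth exactly 2: N_2 − N_1 = 2596 − 36 = 2560.

2560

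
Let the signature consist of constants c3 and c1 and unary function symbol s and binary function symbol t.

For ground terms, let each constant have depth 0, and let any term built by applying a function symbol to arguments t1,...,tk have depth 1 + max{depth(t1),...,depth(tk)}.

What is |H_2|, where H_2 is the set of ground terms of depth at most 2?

Write N_k for the number of ground terms of depth ≤ k. A term of depth ≤ k is either a constant or a function symbol applied to arguments of depth ≤ k−1, so N_k = 2 + N_{k-1} + N_{k-1}^2.
N_0 = 2
N_1 = 2 + 2 + 2^2 = 8
N_2 = 2 + 8 + 8^2 = 74

74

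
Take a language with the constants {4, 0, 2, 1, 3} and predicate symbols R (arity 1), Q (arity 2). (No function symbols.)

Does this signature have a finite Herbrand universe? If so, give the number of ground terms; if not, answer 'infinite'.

There are no function symbols, so every ground term is one of the 5 constants.
The Herbrand universe is {4, 0, 2, 1, 3}, which is finite with 5 elements.

5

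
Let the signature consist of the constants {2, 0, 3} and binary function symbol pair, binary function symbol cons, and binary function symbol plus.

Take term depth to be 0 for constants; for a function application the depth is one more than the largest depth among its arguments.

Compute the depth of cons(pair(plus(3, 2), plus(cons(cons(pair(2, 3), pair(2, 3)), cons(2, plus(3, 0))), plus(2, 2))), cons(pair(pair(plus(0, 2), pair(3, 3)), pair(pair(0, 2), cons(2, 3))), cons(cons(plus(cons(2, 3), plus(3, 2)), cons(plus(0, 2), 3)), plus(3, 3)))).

6

depth(plus(3, 2)) = 1 + max(0, 0) = 1
depth(pair(2, 3)) = 1 + max(0, 0) = 1
depth(cons(pair(2, 3), pair(2, 3))) = 1 + max(1, 1) = 2
depth(plus(3, 0)) = 1 + max(0, 0) = 1
depth(cons(2, plus(3, 0))) = 1 + max(0, 1) = 2
depth(cons(cons(pair(2, 3), pair(2, 3)), cons(2, plus(3, 0)))) = 1 + max(2, 2) = 3
depth(plus(2, 2)) = 1 + max(0, 0) = 1
depth(plus(cons(cons(pair(2, 3), pair(2, 3)), cons(2, plus(3, 0))), plus(2, 2))) = 1 + max(3, 1) = 4
depth(pair(plus(3, 2), plus(cons(cons(pair(2, 3), pair(2, 3)), cons(2, plus(3, 0))), plus(2, 2)))) = 1 + max(1, 4) = 5
depth(plus(0, 2)) = 1 + max(0, 0) = 1
depth(pair(3, 3)) = 1 + max(0, 0) = 1
depth(pair(plus(0, 2), pair(3, 3))) = 1 + max(1, 1) = 2
depth(pair(0, 2)) = 1 + max(0, 0) = 1
depth(cons(2, 3)) = 1 + max(0, 0) = 1
depth(pair(pair(0, 2), cons(2, 3))) = 1 + max(1, 1) = 2
depth(pair(pair(plus(0, 2), pair(3, 3)), pair(pair(0, 2), cons(2, 3)))) = 1 + max(2, 2) = 3
depth(plus(cons(2, 3), plus(3, 2))) = 1 + max(1, 1) = 2
depth(cons(plus(0, 2), 3)) = 1 + max(1, 0) = 2
depth(cons(plus(cons(2, 3), plus(3, 2)), cons(plus(0, 2), 3))) = 1 + max(2, 2) = 3
depth(plus(3, 3)) = 1 + max(0, 0) = 1
depth(cons(cons(plus(cons(2, 3), plus(3, 2)), cons(plus(0, 2), 3)), plus(3, 3))) = 1 + max(3, 1) = 4
depth(cons(pair(pair(plus(0, 2), pair(3, 3)), pair(pair(0, 2), cons(2, 3))), cons(cons(plus(cons(2, 3), plus(3, 2)), cons(plus(0, 2), 3)), plus(3, 3)))) = 1 + max(3, 4) = 5
depth(cons(pair(plus(3, 2), plus(cons(cons(pair(2, 3), pair(2, 3)), cons(2, plus(3, 0))), plus(2, 2))), cons(pair(pair(plus(0, 2), pair(3, 3)), pair(pair(0, 2), cons(2, 3))), cons(cons(plus(cons(2, 3), plus(3, 2)), cons(plus(0, 2), 3)), plus(3, 3))))) = 1 + max(5, 5) = 6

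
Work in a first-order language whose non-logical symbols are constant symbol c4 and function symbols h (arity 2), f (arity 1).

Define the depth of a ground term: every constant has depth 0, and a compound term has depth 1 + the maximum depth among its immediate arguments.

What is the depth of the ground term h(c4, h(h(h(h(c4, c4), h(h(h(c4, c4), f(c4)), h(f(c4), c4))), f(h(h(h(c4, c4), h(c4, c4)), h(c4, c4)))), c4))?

depth(h(c4, c4)) = 1 + max(0, 0) = 1
depth(f(c4)) = 1 + depth(c4) = 1 + 0 = 1
depth(h(h(c4, c4), f(c4))) = 1 + max(1, 1) = 2
depth(h(f(c4), c4)) = 1 + max(1, 0) = 2
depth(h(h(h(c4, c4), f(c4)), h(f(c4), c4))) = 1 + max(2, 2) = 3
depth(h(h(c4, c4), h(h(h(c4, c4), f(c4)), h(f(c4), c4)))) = 1 + max(1, 3) = 4
depth(h(h(c4, c4), h(c4, c4))) = 1 + max(1, 1) = 2
depth(h(h(h(c4, c4), h(c4, c4)), h(c4, c4))) = 1 + max(2, 1) = 3
depth(f(h(h(h(c4, c4), h(c4, c4)), h(c4, c4)))) = 1 + depth(h(h(h(c4, c4), h(c4, c4)), h(c4, c4))) = 1 + 3 = 4
depth(h(h(h(c4, c4), h(h(h(c4, c4), f(c4)), h(f(c4), c4))), f(h(h(h(c4, c4), h(c4, c4)), h(c4, c4))))) = 1 + max(4, 4) = 5
depth(h(h(h(h(c4, c4), h(h(h(c4, c4), f(c4)), h(f(c4), c4))), f(h(h(h(c4, c4), h(c4, c4)), h(c4, c4)))), c4)) = 1 + max(5, 0) = 6
depth(h(c4, h(h(h(h(c4, c4), h(h(h(c4, c4), f(c4)), h(f(c4), c4))), f(h(h(h(c4, c4), h(c4, c4)), h(c4, c4)))), c4))) = 1 + max(0, 6) = 7

7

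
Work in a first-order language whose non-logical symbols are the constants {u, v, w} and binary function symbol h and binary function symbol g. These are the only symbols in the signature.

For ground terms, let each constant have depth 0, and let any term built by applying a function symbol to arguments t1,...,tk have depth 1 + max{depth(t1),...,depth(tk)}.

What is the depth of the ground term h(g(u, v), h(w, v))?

2

depth(g(u, v)) = 1 + max(0, 0) = 1
depth(h(w, v)) = 1 + max(0, 0) = 1
depth(h(g(u, v), h(w, v))) = 1 + max(1, 1) = 2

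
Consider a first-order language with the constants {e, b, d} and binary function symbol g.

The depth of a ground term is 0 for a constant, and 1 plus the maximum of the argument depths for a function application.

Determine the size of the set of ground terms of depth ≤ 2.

Write N_k for the number of ground terms of depth ≤ k. A term of depth ≤ k is either a constant or a function symbol applied to arguments of depth ≤ k−1, so N_k = 3 + N_{k-1}^2.
N_0 = 3
N_1 = 3 + 3^2 = 12
N_2 = 3 + 12^2 = 147

147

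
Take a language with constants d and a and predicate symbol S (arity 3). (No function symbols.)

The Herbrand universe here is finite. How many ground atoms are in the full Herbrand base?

8

With no function symbols, the Herbrand universe is just the 2 constants.
Ground atoms per predicate: S: 2^3 = 8.
Herbrand base size = 8 = 8.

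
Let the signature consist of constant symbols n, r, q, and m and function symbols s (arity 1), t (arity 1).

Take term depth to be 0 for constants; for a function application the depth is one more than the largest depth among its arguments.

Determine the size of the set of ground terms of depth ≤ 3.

60

Let N_k = |{terms of depth ≤ k}|. Then N_0 = 4 and N_k = 4 + N_{k-1} + N_{k-1} for k ≥ 1 (one summand per function symbol, arity giving the exponent).
N_0 = 4
N_1 = 4 + 4 + 4 = 12
N_2 = 4 + 12 + 12 = 28
N_3 = 4 + 28 + 28 = 60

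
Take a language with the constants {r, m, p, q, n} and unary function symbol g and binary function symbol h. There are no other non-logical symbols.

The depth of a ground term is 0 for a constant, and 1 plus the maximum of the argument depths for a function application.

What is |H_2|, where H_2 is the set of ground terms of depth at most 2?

1265

If N_k denotes the number of depth-≤k ground terms, the 5 constants give N_0 = 5, and each function symbol of arity r contributes N_{k-1}^r new terms at level k: N_k = 5 + N_{k-1} + N_{k-1}^2.
N_0 = 5
N_1 = 5 + 5 + 5^2 = 35
N_2 = 5 + 35 + 35^2 = 1265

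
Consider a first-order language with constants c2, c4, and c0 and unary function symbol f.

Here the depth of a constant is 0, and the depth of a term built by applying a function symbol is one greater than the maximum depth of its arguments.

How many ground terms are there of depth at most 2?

9

Let N_k = |{terms of depth ≤ k}|. Then N_0 = 3 and N_k = 3 + N_{k-1} for k ≥ 1 (one summand per function symbol, arity giving the exponent).
N_0 = 3
N_1 = 3 + 3 = 6
N_2 = 3 + 6 = 9
Explicitly: c2, c4, c0, f(c2), f(c4), f(c0), f(f(c2)), f(f(c4)), f(f(c0)).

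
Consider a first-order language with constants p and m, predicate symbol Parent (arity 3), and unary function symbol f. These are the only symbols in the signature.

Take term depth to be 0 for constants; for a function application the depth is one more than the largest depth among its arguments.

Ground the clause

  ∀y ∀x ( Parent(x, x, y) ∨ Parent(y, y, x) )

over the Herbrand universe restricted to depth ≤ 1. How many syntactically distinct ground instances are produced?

16

Ground terms of depth ≤ 1:
  If N_k denotes the number of depth-≤k ground terms, the 2 constants give N_0 = 2, and each function symbol of arity r contributes N_{k-1}^r new terms at level k: N_k = 2 + N_{k-1}.
  N_0 = 2
  N_1 = 2 + 2 = 4
  Explicitly: p, m, f(p), f(m).
So there are 4 ground terms available for substitution.
The body mentions every one of the 2 quantified variables; since ground terms form a free algebra, no two substitutions collapse to the same formula.
Number of ground instances = 4^2 = 16.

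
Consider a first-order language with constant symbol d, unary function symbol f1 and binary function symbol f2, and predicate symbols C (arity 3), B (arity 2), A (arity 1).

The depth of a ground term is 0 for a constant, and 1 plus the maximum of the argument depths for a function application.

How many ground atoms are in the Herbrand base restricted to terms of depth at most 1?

First count ground terms of depth ≤ 1.
Let N_k count ground terms of depth at most k. Each non-constant term of depth ≤ k is some function symbol applied to depth-≤(k−1) arguments, giving N_k = 1 + N_{k-1} + N_{k-1}^2.
N_0 = 1
N_1 = 1 + 1 + 1^2 = 3
So |H| = 3.
Each predicate of arity r yields |H|^r ground atoms (one per choice of an r-tuple from H):
  C: 3^3 = 27;  B: 3^2 = 9;  A: 3
Total ground atoms: 27 + 9 + 3 = 39.

39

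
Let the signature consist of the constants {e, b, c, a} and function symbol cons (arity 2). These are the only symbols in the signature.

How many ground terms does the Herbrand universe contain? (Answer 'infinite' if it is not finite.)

infinite

The signature has at least one function symbol (cons, arity 2) and at least one constant (e).
Iterating cons gives infinitely many distinct ground terms: e, cons(e, e), cons(cons(e, e), cons(e, e)), ...
So the Herbrand universe is infinite.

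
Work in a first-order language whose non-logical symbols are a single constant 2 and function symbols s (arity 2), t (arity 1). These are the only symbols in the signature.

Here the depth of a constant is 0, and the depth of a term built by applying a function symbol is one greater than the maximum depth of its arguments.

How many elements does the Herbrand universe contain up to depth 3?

Write N_k for the number of ground terms of depth ≤ k. A term of depth ≤ k is either a constant or a function symbol applied to arguments of depth ≤ k−1, so N_k = 1 + N_{k-1}^2 + N_{k-1}.
N_0 = 1
N_1 = 1 + 1^2 + 1 = 3
N_2 = 1 + 3^2 + 3 = 13
N_3 = 1 + 13^2 + 13 = 183

183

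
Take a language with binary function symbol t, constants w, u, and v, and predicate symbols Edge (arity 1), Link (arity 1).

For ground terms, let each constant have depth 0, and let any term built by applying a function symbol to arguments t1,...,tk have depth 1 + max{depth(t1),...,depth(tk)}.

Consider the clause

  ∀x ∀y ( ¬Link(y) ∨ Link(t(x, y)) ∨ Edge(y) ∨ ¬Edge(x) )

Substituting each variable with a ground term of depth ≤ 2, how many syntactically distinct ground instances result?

Ground terms of depth ≤ 2:
  Let N_k count ground terms of depth at most k. Each non-constant term of depth ≤ k is some function symbol applied to depth-≤(k−1) arguments, giving N_k = 3 + N_{k-1}^2.
  N_0 = 3
  N_1 = 3 + 3^2 = 12
  N_2 = 3 + 12^2 = 147
So there are 147 ground terms available for substitution.
Each of x, y ranges independently over the available ground terms, and distinct assignments produce distinct instances.
Number of ground instances = 147^2 = 21609.

21609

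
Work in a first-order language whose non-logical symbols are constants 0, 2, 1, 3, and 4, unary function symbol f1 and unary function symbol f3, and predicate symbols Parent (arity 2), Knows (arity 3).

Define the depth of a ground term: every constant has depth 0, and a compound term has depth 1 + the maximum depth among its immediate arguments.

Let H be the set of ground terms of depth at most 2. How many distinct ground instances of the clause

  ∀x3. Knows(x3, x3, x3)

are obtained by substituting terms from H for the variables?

35

Ground terms of depth ≤ 2:
  Write N_k for the number of ground terms of depth ≤ k. A term of depth ≤ k is either a constant or a function symbol applied to arguments of depth ≤ k−1, so N_k = 5 + N_{k-1} + N_{k-1}.
  N_0 = 5
  N_1 = 5 + 5 + 5 = 15
  N_2 = 5 + 15 + 15 = 35
So there are 35 ground terms available for substitution.
The body mentions the single quantified variable x3; since ground terms form a free algebra, no two substitutions collapse to the same formula.
Number of ground instances = 35.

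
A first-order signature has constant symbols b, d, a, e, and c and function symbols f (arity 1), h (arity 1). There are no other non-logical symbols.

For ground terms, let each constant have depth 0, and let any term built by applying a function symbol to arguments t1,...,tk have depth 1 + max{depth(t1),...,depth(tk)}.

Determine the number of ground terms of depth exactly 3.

Let N_k count ground terms of depth at most k. Each non-constant term of depth ≤ k is some function symbol applied to depth-≤(k−1) arguments, giving N_k = 5 + N_{k-1} + N_{k-1}.
N_0 = 5
N_1 = 5 + 5 + 5 = 15
N_2 = 5 + 15 + 15 = 35
N_3 = 5 + 35 + 35 = 75
Terms of depth exactly 3: N_3 − N_2 = 75 − 35 = 40.

40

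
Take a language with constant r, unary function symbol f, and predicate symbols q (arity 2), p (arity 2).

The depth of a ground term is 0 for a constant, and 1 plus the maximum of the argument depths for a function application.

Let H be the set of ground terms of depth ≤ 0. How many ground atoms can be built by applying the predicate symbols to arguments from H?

2

First count ground terms of depth ≤ 0.
If N_k denotes the number of depth-≤k ground terms, the 1 constant gives N_0 = 1, and each function symbol of arity r contributes N_{k-1}^r new terms at level k: N_k = 1 + N_{k-1}.
N_0 = 1
Explicitly: r.
So |H| = 1.
For each predicate symbol, the number of ground atoms is |H| raised to its arity; summing:
  q: 1^2 = 1;  p: 1^2 = 1
Total ground atoms: 1 + 1 = 2.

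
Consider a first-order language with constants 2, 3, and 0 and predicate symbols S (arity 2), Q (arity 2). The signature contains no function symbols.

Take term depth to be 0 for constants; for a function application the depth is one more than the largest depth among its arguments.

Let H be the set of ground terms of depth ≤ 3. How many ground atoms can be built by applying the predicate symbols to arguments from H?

First count ground terms of depth ≤ 3.
With no function symbols every ground term is a constant, so there are exactly 3 ground terms at every depth bound.
N_0 = 3
N_1 = 3
N_2 = 3
N_3 = 3
Explicitly: 2, 3, 0.
So |H| = 3.
A ground atom is a predicate applied to a tuple of terms from H, so the count is the sum over predicates of |H|^arity:
  S: 3^2 = 9;  Q: 3^2 = 9
Total ground atoms: 9 + 9 = 18.

18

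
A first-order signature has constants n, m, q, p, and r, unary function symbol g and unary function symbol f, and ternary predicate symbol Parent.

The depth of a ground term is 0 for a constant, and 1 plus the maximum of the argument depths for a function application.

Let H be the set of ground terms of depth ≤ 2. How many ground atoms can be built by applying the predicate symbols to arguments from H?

42875

First count ground terms of depth ≤ 2.
Write N_k for the number of ground terms of depth ≤ k. A term of depth ≤ k is either a constant or a function symbol applied to arguments of depth ≤ k−1, so N_k = 5 + N_{k-1} + N_{k-1}.
N_0 = 5
N_1 = 5 + 5 + 5 = 15
N_2 = 5 + 15 + 15 = 35
So |H| = 35.
Each predicate of arity r yields |H|^r ground atoms (one per choice of an r-tuple from H):
  Parent: 35^3 = 42875
Total ground atoms: 42875.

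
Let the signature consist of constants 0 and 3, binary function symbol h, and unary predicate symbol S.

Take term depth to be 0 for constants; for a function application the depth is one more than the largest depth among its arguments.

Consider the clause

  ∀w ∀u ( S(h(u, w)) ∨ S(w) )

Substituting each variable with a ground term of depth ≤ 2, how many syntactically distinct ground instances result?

1444

Ground terms of depth ≤ 2:
  Let N_k count ground terms of depth at most k. Each non-constant term of depth ≤ k is some function symbol applied to depth-≤(k−1) arguments, giving N_k = 2 + N_{k-1}^2.
  N_0 = 2
  N_1 = 2 + 2^2 = 6
  N_2 = 2 + 6^2 = 38
So there are 38 ground terms available for substitution.
There are 2 variables to instantiate (w, u), each occurring in at least one literal, so different choices give different ground instances.
Number of ground instances = 38^2 = 1444.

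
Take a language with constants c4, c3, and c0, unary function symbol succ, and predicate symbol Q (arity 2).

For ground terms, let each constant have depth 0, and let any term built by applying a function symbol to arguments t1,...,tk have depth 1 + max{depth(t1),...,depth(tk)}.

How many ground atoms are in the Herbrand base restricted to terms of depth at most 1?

36

First count ground terms of depth ≤ 1.
Let N_k = |{terms of depth ≤ k}|. Then N_0 = 3 and N_k = 3 + N_{k-1} for k ≥ 1 (one summand per function symbol, arity giving the exponent).
N_0 = 3
N_1 = 3 + 3 = 6
Explicitly: c4, c3, c0, succ(c4), succ(c3), succ(c0).
So |H| = 6.
For each predicate symbol, the number of ground atoms is |H| raised to its arity; summing:
  Q: 6^2 = 36
Total ground atoms: 36.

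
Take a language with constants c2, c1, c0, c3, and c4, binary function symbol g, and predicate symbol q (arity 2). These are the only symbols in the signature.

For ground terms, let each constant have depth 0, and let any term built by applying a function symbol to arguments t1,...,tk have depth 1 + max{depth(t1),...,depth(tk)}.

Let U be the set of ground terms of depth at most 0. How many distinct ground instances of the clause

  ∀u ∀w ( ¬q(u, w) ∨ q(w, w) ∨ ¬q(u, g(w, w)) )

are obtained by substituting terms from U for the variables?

Ground terms of depth ≤ 0:
  Let N_k = |{terms of depth ≤ k}|. Then N_0 = 5 and N_k = 5 + N_{k-1}^2 for k ≥ 1 (one summand per function symbol, arity giving the exponent).
  N_0 = 5
So there are 5 ground terms available for substitution.
There are 2 variables to instantiate (u, w), each occurring in at least one literal, so different choices give different ground instances.
Number of ground instances = 5^2 = 25.

25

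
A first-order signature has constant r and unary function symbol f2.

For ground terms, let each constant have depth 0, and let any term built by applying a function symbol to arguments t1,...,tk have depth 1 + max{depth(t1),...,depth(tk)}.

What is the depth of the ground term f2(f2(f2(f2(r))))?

4

depth(f2(r)) = 1 + depth(r) = 1 + 0 = 1
depth(f2(f2(r))) = 1 + depth(f2(r)) = 1 + 1 = 2
depth(f2(f2(f2(r)))) = 1 + depth(f2(f2(r))) = 1 + 2 = 3
depth(f2(f2(f2(f2(r))))) = 1 + depth(f2(f2(f2(r)))) = 1 + 3 = 4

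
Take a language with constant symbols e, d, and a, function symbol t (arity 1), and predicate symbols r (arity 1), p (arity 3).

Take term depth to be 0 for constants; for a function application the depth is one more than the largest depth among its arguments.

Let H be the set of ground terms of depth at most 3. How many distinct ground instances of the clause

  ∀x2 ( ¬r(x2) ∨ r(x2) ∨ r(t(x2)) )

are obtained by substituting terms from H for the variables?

12

Ground terms of depth ≤ 3:
  If N_k denotes the number of depth-≤k ground terms, the 3 constants give N_0 = 3, and each function symbol of arity r contributes N_{k-1}^r new terms at level k: N_k = 3 + N_{k-1}.
  N_0 = 3
  N_1 = 3 + 3 = 6
  N_2 = 3 + 6 = 9
  N_3 = 3 + 9 = 12
So there are 12 ground terms available for substitution.
The variable x2 ranges independently over the available ground terms, and distinct assignments produce distinct instances.
Number of ground instances = 12.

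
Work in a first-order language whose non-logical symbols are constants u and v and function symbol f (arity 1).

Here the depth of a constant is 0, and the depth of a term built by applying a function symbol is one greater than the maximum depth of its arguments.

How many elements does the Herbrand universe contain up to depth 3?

8

If N_k denotes the number of depth-≤k ground terms, the 2 constants give N_0 = 2, and each function symbol of arity r contributes N_{k-1}^r new terms at level k: N_k = 2 + N_{k-1}.
N_0 = 2
N_1 = 2 + 2 = 4
N_2 = 2 + 4 = 6
N_3 = 2 + 6 = 8
Explicitly: u, v, f(u), f(v), f(f(u)), f(f(v)), f(f(f(u))), f(f(f(v))).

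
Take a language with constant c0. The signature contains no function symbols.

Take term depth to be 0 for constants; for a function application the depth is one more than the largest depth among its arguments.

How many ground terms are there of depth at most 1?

1

With no function symbols every ground term is a constant, so there is exactly 1 ground term at every depth bound.
N_0 = 1
N_1 = 1
Explicitly: c0.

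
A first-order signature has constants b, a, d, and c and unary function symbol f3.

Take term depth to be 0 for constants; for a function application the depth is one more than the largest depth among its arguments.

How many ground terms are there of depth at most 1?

8

Let N_k count ground terms of depth at most k. Each non-constant term of depth ≤ k is some function symbol applied to depth-≤(k−1) arguments, giving N_k = 4 + N_{k-1}.
N_0 = 4
N_1 = 4 + 4 = 8
Explicitly: b, a, d, c, f3(b), f3(a), f3(d), f3(c).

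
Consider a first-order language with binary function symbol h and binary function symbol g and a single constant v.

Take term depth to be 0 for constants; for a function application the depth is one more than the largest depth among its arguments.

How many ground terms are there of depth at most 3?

723

Let N_k = |{terms of depth ≤ k}|. Then N_0 = 1 and N_k = 1 + N_{k-1}^2 + N_{k-1}^2 for k ≥ 1 (one summand per function symbol, arity giving the exponent).
N_0 = 1
N_1 = 1 + 1^2 + 1^2 = 3
N_2 = 1 + 3^2 + 3^2 = 19
N_3 = 1 + 19^2 + 19^2 = 723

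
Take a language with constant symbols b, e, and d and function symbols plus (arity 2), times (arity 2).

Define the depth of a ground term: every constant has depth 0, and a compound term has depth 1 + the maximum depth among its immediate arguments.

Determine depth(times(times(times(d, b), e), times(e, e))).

3

depth(times(d, b)) = 1 + max(0, 0) = 1
depth(times(times(d, b), e)) = 1 + max(1, 0) = 2
depth(times(e, e)) = 1 + max(0, 0) = 1
depth(times(times(times(d, b), e), times(e, e))) = 1 + max(2, 1) = 3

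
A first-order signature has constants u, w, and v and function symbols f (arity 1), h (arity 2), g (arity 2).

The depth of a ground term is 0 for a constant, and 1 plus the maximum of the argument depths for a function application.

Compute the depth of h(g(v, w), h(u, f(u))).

3

depth(g(v, w)) = 1 + max(0, 0) = 1
depth(f(u)) = 1 + depth(u) = 1 + 0 = 1
depth(h(u, f(u))) = 1 + max(0, 1) = 2
depth(h(g(v, w), h(u, f(u)))) = 1 + max(1, 2) = 3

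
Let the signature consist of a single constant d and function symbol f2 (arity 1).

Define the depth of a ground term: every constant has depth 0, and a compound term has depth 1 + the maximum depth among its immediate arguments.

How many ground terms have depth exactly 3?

1

Count level by level. With function symbols f2/1, the terms of depth ≤ k are the 1 constant together with each function applied to depth-≤(k−1) tuples, so N_k = 1 + N_{k-1}.
N_0 = 1
N_1 = 1 + 1 = 2
N_2 = 1 + 2 = 3
N_3 = 1 + 3 = 4
Terms of depth exactly 3: N_3 − N_2 = 4 − 3 = 1.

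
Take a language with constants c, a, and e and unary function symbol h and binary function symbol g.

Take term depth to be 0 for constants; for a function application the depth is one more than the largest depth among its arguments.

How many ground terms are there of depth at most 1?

15

Write N_k for the number of ground terms of depth ≤ k. A term of depth ≤ k is either a constant or a function symbol applied to arguments of depth ≤ k−1, so N_k = 3 + N_{k-1} + N_{k-1}^2.
N_0 = 3
N_1 = 3 + 3 + 3^2 = 15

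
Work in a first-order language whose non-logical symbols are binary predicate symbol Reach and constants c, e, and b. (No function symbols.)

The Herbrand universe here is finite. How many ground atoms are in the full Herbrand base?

With no function symbols, the Herbrand universe is just the 3 constants.
Ground atoms per predicate: Reach: 3^2 = 9.
Herbrand base size = 9 = 9.

9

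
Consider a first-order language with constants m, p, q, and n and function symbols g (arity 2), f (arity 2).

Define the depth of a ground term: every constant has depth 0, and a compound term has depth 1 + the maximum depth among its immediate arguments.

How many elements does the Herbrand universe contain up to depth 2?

2596

Count level by level. With function symbols g/2, f/2, the terms of depth ≤ k are the 4 constants together with each function applied to depth-≤(k−1) tuples, so N_k = 4 + N_{k-1}^2 + N_{k-1}^2.
N_0 = 4
N_1 = 4 + 4^2 + 4^2 = 36
N_2 = 4 + 36^2 + 36^2 = 2596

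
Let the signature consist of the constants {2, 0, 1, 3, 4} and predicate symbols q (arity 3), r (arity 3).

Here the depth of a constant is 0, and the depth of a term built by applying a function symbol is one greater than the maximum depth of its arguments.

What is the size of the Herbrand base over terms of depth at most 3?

250

First count ground terms of depth ≤ 3.
With no function symbols every ground term is a constant, so there are exactly 5 ground terms at every depth bound.
N_0 = 5
N_1 = 5
N_2 = 5
N_3 = 5
So |H| = 5.
Ground atoms are formed by filling each argument slot of a predicate with a term from H, so an r-ary predicate gives |H|^r atoms:
  q: 5^3 = 125;  r: 5^3 = 125
Total ground atoms: 125 + 125 = 250.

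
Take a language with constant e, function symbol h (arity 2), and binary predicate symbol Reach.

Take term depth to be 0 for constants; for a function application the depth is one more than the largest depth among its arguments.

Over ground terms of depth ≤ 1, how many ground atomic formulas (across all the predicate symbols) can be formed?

First count ground terms of depth ≤ 1.
Let N_k count ground terms of depth at most k. Each non-constant term of depth ≤ k is some function symbol applied to depth-≤(k−1) arguments, giving N_k = 1 + N_{k-1}^2.
N_0 = 1
N_1 = 1 + 1^2 = 2
So |H| = 2.
Each predicate of arity r yields |H|^r ground atoms (one per choice of an r-tuple from H):
  Reach: 2^2 = 4
Total ground atoms: 4.

4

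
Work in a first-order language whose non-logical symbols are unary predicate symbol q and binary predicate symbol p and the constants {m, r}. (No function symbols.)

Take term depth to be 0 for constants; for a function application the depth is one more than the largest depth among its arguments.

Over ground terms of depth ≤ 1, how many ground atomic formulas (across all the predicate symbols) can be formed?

First count ground terms of depth ≤ 1.
With no function symbols every ground term is a constant, so there are exactly 2 ground terms at every depth bound.
N_0 = 2
N_1 = 2
Explicitly: m, r.
So |H| = 2.
For each predicate symbol, the number of ground atoms is |H| raised to its arity; summing:
  q: 2;  p: 2^2 = 4
Total ground atoms: 2 + 4 = 6.

6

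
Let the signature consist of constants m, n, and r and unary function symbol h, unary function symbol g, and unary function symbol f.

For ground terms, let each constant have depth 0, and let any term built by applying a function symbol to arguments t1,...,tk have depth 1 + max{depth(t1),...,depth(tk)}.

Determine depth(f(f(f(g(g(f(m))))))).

6

depth(f(m)) = 1 + depth(m) = 1 + 0 = 1
depth(g(f(m))) = 1 + depth(f(m)) = 1 + 1 = 2
depth(g(g(f(m)))) = 1 + depth(g(f(m))) = 1 + 2 = 3
depth(f(g(g(f(m))))) = 1 + depth(g(g(f(m)))) = 1 + 3 = 4
depth(f(f(g(g(f(m)))))) = 1 + depth(f(g(g(f(m))))) = 1 + 4 = 5
depth(f(f(f(g(g(f(m))))))) = 1 + depth(f(f(g(g(f(m)))))) = 1 + 5 = 6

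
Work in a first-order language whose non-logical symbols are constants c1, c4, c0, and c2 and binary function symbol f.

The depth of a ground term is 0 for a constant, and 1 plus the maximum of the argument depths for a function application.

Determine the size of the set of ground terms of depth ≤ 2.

404

Count level by level. With function symbols f/2, the terms of depth ≤ k are the 4 constants together with each function applied to depth-≤(k−1) tuples, so N_k = 4 + N_{k-1}^2.
N_0 = 4
N_1 = 4 + 4^2 = 20
N_2 = 4 + 20^2 = 404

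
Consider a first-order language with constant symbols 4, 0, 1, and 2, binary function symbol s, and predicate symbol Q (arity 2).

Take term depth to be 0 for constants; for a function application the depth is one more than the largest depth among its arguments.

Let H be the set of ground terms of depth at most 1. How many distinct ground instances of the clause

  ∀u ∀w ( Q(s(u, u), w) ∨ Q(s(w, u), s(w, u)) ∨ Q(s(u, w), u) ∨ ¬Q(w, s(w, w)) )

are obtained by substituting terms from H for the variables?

400

Ground terms of depth ≤ 1:
  Write N_k for the number of ground terms of depth ≤ k. A term of depth ≤ k is either a constant or a function symbol applied to arguments of depth ≤ k−1, so N_k = 4 + N_{k-1}^2.
  N_0 = 4
  N_1 = 4 + 4^2 = 20
So there are 20 ground terms available for substitution.
The body mentions every one of the 2 quantified variables; since ground terms form a free algebra, no two substitutions collapse to the same formula.
Number of ground instances = 20^2 = 400.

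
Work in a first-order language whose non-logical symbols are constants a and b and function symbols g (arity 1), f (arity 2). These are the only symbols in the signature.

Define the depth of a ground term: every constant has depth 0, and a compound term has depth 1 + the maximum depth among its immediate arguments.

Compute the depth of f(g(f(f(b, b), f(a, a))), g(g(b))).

4

depth(f(b, b)) = 1 + max(0, 0) = 1
depth(f(a, a)) = 1 + max(0, 0) = 1
depth(f(f(b, b), f(a, a))) = 1 + max(1, 1) = 2
depth(g(f(f(b, b), f(a, a)))) = 1 + depth(f(f(b, b), f(a, a))) = 1 + 2 = 3
depth(g(b)) = 1 + depth(b) = 1 + 0 = 1
depth(g(g(b))) = 1 + depth(g(b)) = 1 + 1 = 2
depth(f(g(f(f(b, b), f(a, a))), g(g(b)))) = 1 + max(3, 2) = 4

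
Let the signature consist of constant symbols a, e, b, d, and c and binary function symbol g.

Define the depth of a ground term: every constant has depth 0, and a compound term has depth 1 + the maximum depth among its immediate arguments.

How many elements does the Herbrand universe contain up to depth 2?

Let N_k count ground terms of depth at most k. Each non-constant term of depth ≤ k is some function symbol applied to depth-≤(k−1) arguments, giving N_k = 5 + N_{k-1}^2.
N_0 = 5
N_1 = 5 + 5^2 = 30
N_2 = 5 + 30^2 = 905

905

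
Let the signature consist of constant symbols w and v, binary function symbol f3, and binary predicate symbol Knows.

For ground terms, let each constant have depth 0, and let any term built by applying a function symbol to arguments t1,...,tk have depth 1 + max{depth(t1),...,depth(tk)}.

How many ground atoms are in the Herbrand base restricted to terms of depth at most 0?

First count ground terms of depth ≤ 0.
Let N_k count ground terms of depth at most k. Each non-constant term of depth ≤ k is some function symbol applied to depth-≤(k−1) arguments, giving N_k = 2 + N_{k-1}^2.
N_0 = 2
Explicitly: w, v.
So |H| = 2.
A ground atom is a predicate applied to a tuple of terms from H, so the count is the sum over predicates of |H|^arity:
  Knows: 2^2 = 4
Total ground atoms: 4.

4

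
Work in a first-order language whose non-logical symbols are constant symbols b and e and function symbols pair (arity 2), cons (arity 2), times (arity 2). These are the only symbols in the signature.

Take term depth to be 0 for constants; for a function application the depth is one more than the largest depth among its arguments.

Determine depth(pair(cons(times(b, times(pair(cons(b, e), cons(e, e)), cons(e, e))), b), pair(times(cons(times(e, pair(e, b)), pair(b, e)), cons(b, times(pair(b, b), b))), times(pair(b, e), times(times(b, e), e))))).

6

depth(cons(b, e)) = 1 + max(0, 0) = 1
depth(cons(e, e)) = 1 + max(0, 0) = 1
depth(pair(cons(b, e), cons(e, e))) = 1 + max(1, 1) = 2
depth(times(pair(cons(b, e), cons(e, e)), cons(e, e))) = 1 + max(2, 1) = 3
depth(times(b, times(pair(cons(b, e), cons(e, e)), cons(e, e)))) = 1 + max(0, 3) = 4
depth(cons(times(b, times(pair(cons(b, e), cons(e, e)), cons(e, e))), b)) = 1 + max(4, 0) = 5
depth(pair(e, b)) = 1 + max(0, 0) = 1
depth(times(e, pair(e, b))) = 1 + max(0, 1) = 2
depth(pair(b, e)) = 1 + max(0, 0) = 1
depth(cons(times(e, pair(e, b)), pair(b, e))) = 1 + max(2, 1) = 3
depth(pair(b, b)) = 1 + max(0, 0) = 1
depth(times(pair(b, b), b)) = 1 + max(1, 0) = 2
depth(cons(b, times(pair(b, b), b))) = 1 + max(0, 2) = 3
depth(times(cons(times(e, pair(e, b)), pair(b, e)), cons(b, times(pair(b, b), b)))) = 1 + max(3, 3) = 4
depth(times(b, e)) = 1 + max(0, 0) = 1
depth(times(times(b, e), e)) = 1 + max(1, 0) = 2
depth(times(pair(b, e), times(times(b, e), e))) = 1 + max(1, 2) = 3
depth(pair(times(cons(times(e, pair(e, b)), pair(b, e)), cons(b, times(pair(b, b), b))), times(pair(b, e), times(times(b, e), e)))) = 1 + max(4, 3) = 5
depth(pair(cons(times(b, times(pair(cons(b, e), cons(e, e)), cons(e, e))), b), pair(times(cons(times(e, pair(e, b)), pair(b, e)), cons(b, times(pair(b, b), b))), times(pair(b, e), times(times(b, e), e))))) = 1 + max(5, 5) = 6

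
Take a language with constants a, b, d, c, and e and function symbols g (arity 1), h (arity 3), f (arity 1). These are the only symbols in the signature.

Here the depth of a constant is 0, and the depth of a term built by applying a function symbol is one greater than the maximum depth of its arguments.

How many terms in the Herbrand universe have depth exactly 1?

If N_k denotes the number of depth-≤k ground terms, the 5 constants give N_0 = 5, and each function symbol of arity r contributes N_{k-1}^r new terms at level k: N_k = 5 + N_{k-1} + N_{k-1}^3 + N_{k-1}.
N_0 = 5
N_1 = 5 + 5 + 5^3 + 5 = 140
Terms of depth exactly 1: N_1 − N_0 = 140 − 5 = 135.

135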